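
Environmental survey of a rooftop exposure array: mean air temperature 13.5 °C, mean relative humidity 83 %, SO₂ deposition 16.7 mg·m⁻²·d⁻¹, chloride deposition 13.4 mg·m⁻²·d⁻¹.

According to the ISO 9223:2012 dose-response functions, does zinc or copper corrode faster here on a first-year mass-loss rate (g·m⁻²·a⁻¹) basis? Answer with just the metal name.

zinc: temperature factor f = -0.071·(3.5) = -0.2485
  Pd branch = 0.0129·Pd^0.44·e^(0.046·RH+f) = 1.581 μm/a
  Sd branch = 0.0175·Sd^0.57·e^(0.008·RH+0.085·T) = 0.4701 μm/a
  sum: 1.581 + 0.4701 → r_corr = 2.051 μm/a
  mass loss = 2.051 μm/a × 7.14 g/cm³ = 14.64 g·m⁻²·a⁻¹
copper: T>10 °C ⇒ hinge -0.080·(13.5−10) = -0.2800
  Pd branch = 0.0053·Pd^0.26·e^(0.059·RH+f) = 1.115 μm/a
  Cl⁻ term: 0.01025·13.4^0.27·exp(0.036·83+0.049·13.5) = 0.7943
  r_corr = 1.115 + 0.7943 = 1.909 μm/a
  mass loss = 1.909 μm/a × 8.96 g/cm³ = 17.11 g·m⁻²·a⁻¹
Ordering by g·m⁻²·a⁻¹: copper (17.1) > zinc (14.6)

copper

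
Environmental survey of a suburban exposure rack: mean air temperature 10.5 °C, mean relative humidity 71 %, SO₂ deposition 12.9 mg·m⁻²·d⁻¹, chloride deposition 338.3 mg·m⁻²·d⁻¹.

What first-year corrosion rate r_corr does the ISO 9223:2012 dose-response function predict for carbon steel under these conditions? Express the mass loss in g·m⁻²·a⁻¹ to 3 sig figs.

carbon steel: T>10 °C ⇒ hinge -0.054·(10.5−10) = -0.0270
  Pd branch = 1.77·Pd^0.52·e^(0.02·RH+f) = 26.94 μm/a
  Cl⁻ term: 0.102·338.3^0.62·exp(0.033·71+0.04·10.5) = 59.8
  sum: 26.94 + 59.8 → r_corr = 86.75 μm/a
Convert to mass loss: 86.75 μm/a × 7.85 g/cm³ = 681 g·m⁻²·a⁻¹

r_corr = 681 g·m⁻²·a⁻¹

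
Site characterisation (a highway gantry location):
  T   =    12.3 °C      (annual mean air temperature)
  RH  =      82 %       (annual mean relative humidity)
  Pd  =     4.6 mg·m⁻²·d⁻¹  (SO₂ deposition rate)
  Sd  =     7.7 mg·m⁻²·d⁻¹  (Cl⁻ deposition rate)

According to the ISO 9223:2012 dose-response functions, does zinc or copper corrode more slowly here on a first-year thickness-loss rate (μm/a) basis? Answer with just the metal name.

zinc

zinc: f(T) = -0.071·(T−10) [T>10 °C] = -0.1633
  SO₂ term: 0.0129·4.6^0.44·exp(0.046·82-0.1633) = 0.9321
  Cl⁻ term: 0.0175·7.7^0.57·exp(0.008·82+0.085·12.3) = 0.3071
  sum: 0.9321 + 0.3071 → r_corr = 1.239 μm/a
copper: T>10 °C ⇒ hinge -0.080·(12.3−10) = -0.1840
  SO₂ term: 0.0053·4.6^0.26·exp(0.059·82-0.1840) = 0.8276
  Cl⁻ term: 0.01025·7.7^0.27·exp(0.036·82+0.049·12.3) = 0.6221
  sum: 0.8276 + 0.6221 → r_corr = 1.45 μm/a
Ordering by μm/a: copper (1.45) > zinc (1.24)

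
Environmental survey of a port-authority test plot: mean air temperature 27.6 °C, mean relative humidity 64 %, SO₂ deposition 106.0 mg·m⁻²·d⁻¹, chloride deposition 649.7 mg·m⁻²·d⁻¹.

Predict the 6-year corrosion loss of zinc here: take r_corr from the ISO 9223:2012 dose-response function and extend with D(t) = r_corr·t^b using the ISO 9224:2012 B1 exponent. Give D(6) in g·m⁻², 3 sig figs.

zinc: temperature factor f = -0.071·(17.6) = -1.2496
  sulphur-dioxide contribution → 0.5465 μm/a
  chloride contribution → 12.23 μm/a
  total first-year rate 12.78 μm/a
ISO 9224: D(t) = r_corr · t^b with b = 0.813 (zinc, B1)
  D(6) = 12.78 × 6^0.813 = 12.78 × 4.292 = 54.84 μm
  Mass loss = 54.84 μm × 7.14 g/cm³ = 391.6 g·m⁻²

D(6) = 392 g·m⁻²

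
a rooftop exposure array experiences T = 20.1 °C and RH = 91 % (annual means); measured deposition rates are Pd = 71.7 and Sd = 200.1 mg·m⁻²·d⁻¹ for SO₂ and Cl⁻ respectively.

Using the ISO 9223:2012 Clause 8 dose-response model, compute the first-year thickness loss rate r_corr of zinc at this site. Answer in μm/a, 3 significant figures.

r_corr = 6.81 μm/a

zinc: temperature factor f = -0.071·(10.1) = -0.7171
  sulphur-dioxide contribution → 2.714 μm/a
  chloride contribution → 4.101 μm/a
  total first-year rate 6.815 μm/a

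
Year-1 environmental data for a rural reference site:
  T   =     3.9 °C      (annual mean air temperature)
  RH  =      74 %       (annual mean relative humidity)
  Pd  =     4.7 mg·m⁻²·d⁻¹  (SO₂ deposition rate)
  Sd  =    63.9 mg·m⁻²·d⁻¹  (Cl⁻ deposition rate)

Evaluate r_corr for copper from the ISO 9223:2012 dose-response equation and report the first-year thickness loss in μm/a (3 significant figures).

r_corr = 0.837 μm/a

copper: temperature factor f = +0.126·(-6.1) = -0.7686
  SO₂ term: 0.0053·4.7^0.26·exp(0.059·74-0.7686) = 0.2893
  Cl⁻ term: 0.01025·63.9^0.27·exp(0.036·74+0.049·3.9) = 0.5472
  r_corr = 0.2893 + 0.5472 = 0.8365 μm/a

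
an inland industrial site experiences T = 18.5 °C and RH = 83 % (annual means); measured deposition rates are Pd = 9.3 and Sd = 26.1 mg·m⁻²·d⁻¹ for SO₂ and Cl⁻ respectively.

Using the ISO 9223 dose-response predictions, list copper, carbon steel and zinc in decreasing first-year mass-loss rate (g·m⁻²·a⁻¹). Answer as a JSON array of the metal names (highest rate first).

["carbon steel", "copper", "zinc"]

copper: f(T) = -0.080·(T−10) [T>10 °C] = -0.6800
  SO₂ term: 0.0053·9.3^0.26·exp(0.059·83-0.6800) = 0.642
  Sd branch = 0.01025·Sd^0.27·e^(0.036·RH+0.049·T) = 1.215 μm/a
  r_corr = 0.642 + 1.215 = 1.857 μm/a
  mass loss = 1.857 μm/a × 8.96 g/cm³ = 16.64 g·m⁻²·a⁻¹
carbon steel: T>10 °C ⇒ hinge -0.054·(18.5−10) = -0.4590
  Pd branch = 1.77·Pd^0.52·e^(0.02·RH+f) = 18.76 μm/a
  Cl⁻ term: 0.102·26.1^0.62·exp(0.033·83+0.04·18.5) = 24.99
  sum: 18.76 + 24.99 → r_corr = 43.75 μm/a
  mass loss = 43.75 μm/a × 7.85 g/cm³ = 343.4 g·m⁻²·a⁻¹
zinc: temperature factor f = -0.071·(8.5) = -0.6035
  Pd branch = 0.0129·Pd^0.44·e^(0.046·RH+f) = 0.8566 μm/a
  Cl⁻ term: 0.0175·26.1^0.57·exp(0.008·83+0.085·18.5) = 1.052
  sum: 0.8566 + 1.052 → r_corr = 1.908 μm/a
  mass loss = 1.908 μm/a × 7.14 g/cm³ = 13.62 g·m⁻²·a⁻¹
Ordering by g·m⁻²·a⁻¹: carbon steel (343) > copper (16.6) > zinc (13.6)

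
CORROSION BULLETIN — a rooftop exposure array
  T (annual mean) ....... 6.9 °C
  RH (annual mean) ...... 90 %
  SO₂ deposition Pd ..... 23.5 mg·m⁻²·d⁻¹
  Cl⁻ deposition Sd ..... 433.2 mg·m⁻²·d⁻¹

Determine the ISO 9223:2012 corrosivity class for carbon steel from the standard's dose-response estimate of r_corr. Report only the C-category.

C5

carbon steel: T≤10 °C ⇒ hinge +0.150·(6.9−10) = -0.4650
  Pd branch = 1.77·Pd^0.52·e^(0.02·RH+f) = 34.73 μm/a
  Cl⁻ term: 0.102·433.2^0.62·exp(0.033·90+0.04·6.9) = 113
  r_corr = 34.73 + 113 = 147.7 μm/a
148 μm/a falls in (80, 200] for carbon steel → category C5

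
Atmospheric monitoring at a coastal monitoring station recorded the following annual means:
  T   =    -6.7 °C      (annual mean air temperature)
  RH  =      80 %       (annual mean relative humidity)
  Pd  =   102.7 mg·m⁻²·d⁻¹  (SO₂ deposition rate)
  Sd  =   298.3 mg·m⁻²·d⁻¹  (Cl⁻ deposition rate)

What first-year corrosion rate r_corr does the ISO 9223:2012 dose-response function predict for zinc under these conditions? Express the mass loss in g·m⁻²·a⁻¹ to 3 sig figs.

r_corr = 18.3 g·m⁻²·a⁻¹

zinc: temperature factor f = +0.038·(-16.7) = -0.6346
  SO₂ term: 0.0129·102.7^0.44·exp(0.046·80-0.6346) = 2.081
  Sd branch = 0.0175·Sd^0.57·e^(0.008·RH+0.085·T) = 0.4833 μm/a
  r_corr = 2.081 + 0.4833 = 2.564 μm/a
Convert to mass loss: 2.564 μm/a × 7.14 g/cm³ = 18.31 g·m⁻²·a⁻¹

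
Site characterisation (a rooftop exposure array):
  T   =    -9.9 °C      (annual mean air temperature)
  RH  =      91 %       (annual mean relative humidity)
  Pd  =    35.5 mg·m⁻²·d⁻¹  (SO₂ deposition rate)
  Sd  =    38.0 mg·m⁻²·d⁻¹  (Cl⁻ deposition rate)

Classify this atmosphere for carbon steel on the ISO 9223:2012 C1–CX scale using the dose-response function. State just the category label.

C2

carbon steel: f(T) = +0.150·(T−10) [T≤10 °C] = -2.9850
  sulphur-dioxide contribution → 3.533 μm/a
  chloride contribution → 13.19 μm/a
  ⇒ r_corr(carbon steel) = 16.72 μm/a
16.7 μm/a falls in (1.3, 25] for carbon steel → category C2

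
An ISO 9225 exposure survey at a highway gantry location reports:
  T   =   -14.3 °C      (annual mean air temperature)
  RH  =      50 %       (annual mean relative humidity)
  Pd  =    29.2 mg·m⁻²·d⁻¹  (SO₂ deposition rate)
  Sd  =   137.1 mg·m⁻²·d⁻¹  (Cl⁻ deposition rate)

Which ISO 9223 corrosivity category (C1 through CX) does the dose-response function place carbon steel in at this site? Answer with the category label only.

carbon steel: f(T) = +0.150·(T−10) [T≤10 °C] = -3.6450
  Pd branch = 1.77·Pd^0.52·e^(0.02·RH+f) = 0.7265 μm/a
  Cl⁻ term: 0.102·137.1^0.62·exp(0.033·50+0.04·-14.3) = 6.335
  sum: 0.7265 + 6.335 → r_corr = 7.061 μm/a
Category bounds: 1.3…25 μm/a bracket r_corr ⇒ C2

C2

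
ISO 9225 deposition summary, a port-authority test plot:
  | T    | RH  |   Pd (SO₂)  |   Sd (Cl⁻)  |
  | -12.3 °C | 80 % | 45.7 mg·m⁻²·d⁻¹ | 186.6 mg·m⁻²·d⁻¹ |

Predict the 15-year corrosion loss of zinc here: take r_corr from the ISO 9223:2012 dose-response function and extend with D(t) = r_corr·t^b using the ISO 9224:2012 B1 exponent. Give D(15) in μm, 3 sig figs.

zinc: temperature factor f = +0.038·(-22.3) = -0.8474
  sulphur-dioxide contribution → 1.178 μm/a
  chloride contribution → 0.2298 μm/a
  ⇒ r_corr(zinc) = 1.408 μm/a
ISO 9224: D(t) = r_corr · t^b with b = 0.813 (zinc, B1)
  D(15) = 1.408 × 15^0.813 = 1.408 × 9.04 = 12.73 μm

D(15) = 12.7 μm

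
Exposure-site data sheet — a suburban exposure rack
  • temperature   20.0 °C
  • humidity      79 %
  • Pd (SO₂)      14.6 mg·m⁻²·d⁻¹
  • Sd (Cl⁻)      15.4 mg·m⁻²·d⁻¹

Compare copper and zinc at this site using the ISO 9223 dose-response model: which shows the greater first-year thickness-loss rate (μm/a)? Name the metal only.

copper: f(T) = -0.080·(T−10) [T>10 °C] = -0.8000
  sulphur-dioxide contribution → 0.5056 μm/a
  chloride contribution → 0.982 μm/a
  ⇒ r_corr(copper) = 1.488 μm/a
zinc: T>10 °C ⇒ hinge -0.071·(20.0−10) = -0.7100
  sulphur-dioxide contribution → 0.7812 μm/a
  chloride contribution → 0.8564 μm/a
  ⇒ r_corr(zinc) = 1.638 μm/a
Ordering by μm/a: zinc (1.64) > copper (1.49)

zinc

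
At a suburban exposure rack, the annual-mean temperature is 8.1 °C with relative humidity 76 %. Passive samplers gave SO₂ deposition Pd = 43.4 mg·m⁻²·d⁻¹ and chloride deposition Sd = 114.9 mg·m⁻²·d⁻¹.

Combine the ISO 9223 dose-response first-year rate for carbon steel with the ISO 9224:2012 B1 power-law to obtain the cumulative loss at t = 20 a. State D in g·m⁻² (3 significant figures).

carbon steel: temperature factor f = +0.150·(-1.9) = -0.2850
  Pd branch = 1.77·Pd^0.52·e^(0.02·RH+f) = 43.23 μm/a
  Cl⁻ term: 0.102·114.9^0.62·exp(0.033·76+0.04·8.1) = 32.8
  sum: 43.23 + 32.8 → r_corr = 76.04 μm/a
Power-law: D(20) = r_corr · 20^0.523
  D(20) = 76.04 × 20^0.523 = 76.04 × 4.791 = 364.3 μm
  Mass loss = 364.3 μm × 7.85 g/cm³ = 2860 g·m⁻²

D(20) = 2.86e+03 g·m⁻²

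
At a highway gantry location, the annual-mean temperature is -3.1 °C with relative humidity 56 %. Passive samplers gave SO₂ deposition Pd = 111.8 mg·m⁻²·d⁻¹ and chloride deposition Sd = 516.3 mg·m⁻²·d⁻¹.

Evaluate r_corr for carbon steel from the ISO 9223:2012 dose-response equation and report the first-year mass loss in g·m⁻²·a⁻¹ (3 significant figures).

carbon steel: T≤10 °C ⇒ hinge +0.150·(-3.1−10) = -1.9650
  sulphur-dioxide contribution → 8.835 μm/a
  chloride contribution → 27.5 μm/a
  total first-year rate 36.33 μm/a
Convert to mass loss: 36.33 μm/a × 7.85 g/cm³ = 285.2 g·m⁻²·a⁻¹

r_corr = 285 g·m⁻²·a⁻¹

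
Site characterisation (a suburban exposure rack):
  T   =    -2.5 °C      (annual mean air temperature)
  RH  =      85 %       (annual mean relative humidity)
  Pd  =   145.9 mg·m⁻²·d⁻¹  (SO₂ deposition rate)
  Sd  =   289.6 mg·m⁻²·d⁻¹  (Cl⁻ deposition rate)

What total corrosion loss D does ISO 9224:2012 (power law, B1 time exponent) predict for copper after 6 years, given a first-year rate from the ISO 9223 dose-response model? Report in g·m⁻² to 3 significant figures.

copper: f(T) = +0.126·(T−10) [T≤10 °C] = -1.5750
  Pd branch = 0.0053·Pd^0.26·e^(0.059·RH+f) = 0.6038 μm/a
  Sd branch = 0.01025·Sd^0.27·e^(0.036·RH+0.049·T) = 0.8936 μm/a
  sum: 0.6038 + 0.8936 → r_corr = 1.497 μm/a
Power-law: D(6) = r_corr · 6^0.667
  D(6) = 1.497 × 6^0.667 = 1.497 × 3.304 = 4.947 μm
  Mass loss = 4.947 μm × 8.96 g/cm³ = 44.33 g·m⁻²

D(6) = 44.3 g·m⁻²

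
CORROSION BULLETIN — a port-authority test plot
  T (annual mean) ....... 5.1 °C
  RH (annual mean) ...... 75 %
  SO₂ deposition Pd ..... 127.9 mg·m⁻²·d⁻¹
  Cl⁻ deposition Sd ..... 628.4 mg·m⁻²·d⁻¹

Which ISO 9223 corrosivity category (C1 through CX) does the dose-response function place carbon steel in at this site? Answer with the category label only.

carbon steel: f(T) = +0.150·(T−10) [T≤10 °C] = -0.7350
  SO₂ term: 1.77·127.9^0.52·exp(0.02·75-0.7350) = 47.4
  Cl⁻ term: 0.102·628.4^0.62·exp(0.033·75+0.04·5.1) = 80.72
  sum: 47.4 + 80.72 → r_corr = 128.1 μm/a
128 μm/a falls in (80, 200] for carbon steel → category C5

C5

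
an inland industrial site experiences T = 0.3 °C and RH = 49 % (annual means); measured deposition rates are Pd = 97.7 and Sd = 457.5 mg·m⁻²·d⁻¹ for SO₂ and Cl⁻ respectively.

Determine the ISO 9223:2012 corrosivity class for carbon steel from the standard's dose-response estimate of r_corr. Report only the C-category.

C3

carbon steel: T≤10 °C ⇒ hinge +0.150·(0.3−10) = -1.4550
  SO₂ term: 1.77·97.7^0.52·exp(0.02·49-1.4550) = 11.92
  Sd branch = 0.102·Sd^0.62·e^(0.033·RH+0.04·T) = 23.2 μm/a
  r_corr = 11.92 + 23.2 = 35.13 μm/a
Category bounds: 25…50 μm/a bracket r_corr ⇒ C3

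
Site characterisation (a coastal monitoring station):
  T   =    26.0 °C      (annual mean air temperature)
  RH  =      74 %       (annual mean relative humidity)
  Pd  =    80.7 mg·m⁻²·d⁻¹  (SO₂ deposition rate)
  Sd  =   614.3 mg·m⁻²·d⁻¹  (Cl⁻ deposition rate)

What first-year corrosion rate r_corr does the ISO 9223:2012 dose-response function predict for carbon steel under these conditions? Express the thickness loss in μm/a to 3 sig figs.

r_corr = 210 μm/a

carbon steel: T>10 °C ⇒ hinge -0.054·(26.0−10) = -0.8640
  Pd branch = 1.77·Pd^0.52·e^(0.02·RH+f) = 32.14 μm/a
  Cl⁻ term: 0.102·614.3^0.62·exp(0.033·74+0.04·26.0) = 177.7
  r_corr = 32.14 + 177.7 = 209.8 μm/a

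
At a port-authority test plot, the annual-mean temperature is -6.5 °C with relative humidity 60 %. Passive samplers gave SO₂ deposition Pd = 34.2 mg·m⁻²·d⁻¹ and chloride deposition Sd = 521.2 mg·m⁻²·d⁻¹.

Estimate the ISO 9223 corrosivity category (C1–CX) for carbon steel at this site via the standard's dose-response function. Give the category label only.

carbon steel: temperature factor f = +0.150·(-16.5) = -2.4750
  Pd branch = 1.77·Pd^0.52·e^(0.02·RH+f) = 3.104 μm/a
  Cl⁻ term: 0.102·521.2^0.62·exp(0.033·60+0.04·-6.5) = 27.55
  r_corr = 3.104 + 27.55 = 30.65 μm/a
Category bounds: 25…50 μm/a bracket r_corr ⇒ C3

C3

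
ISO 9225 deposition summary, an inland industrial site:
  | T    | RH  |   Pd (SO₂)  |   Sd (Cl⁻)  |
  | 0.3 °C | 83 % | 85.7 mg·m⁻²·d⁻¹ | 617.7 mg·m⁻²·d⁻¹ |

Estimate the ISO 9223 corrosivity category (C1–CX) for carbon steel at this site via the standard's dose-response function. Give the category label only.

carbon steel: temperature factor f = +0.150·(-9.7) = -1.4550
  sulphur-dioxide contribution → 21.99 μm/a
  chloride contribution → 85.83 μm/a
  ⇒ r_corr(carbon steel) = 107.8 μm/a
108 μm/a falls in (80, 200] for carbon steel → category C5

C5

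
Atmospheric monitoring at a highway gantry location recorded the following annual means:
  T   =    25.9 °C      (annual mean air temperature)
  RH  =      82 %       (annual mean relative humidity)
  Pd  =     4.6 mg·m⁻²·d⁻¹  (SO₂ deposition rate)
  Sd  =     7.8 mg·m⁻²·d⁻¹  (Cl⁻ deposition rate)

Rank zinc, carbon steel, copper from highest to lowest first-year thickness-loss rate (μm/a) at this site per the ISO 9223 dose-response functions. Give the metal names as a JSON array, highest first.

["carbon steel", "copper", "zinc"]

zinc: temperature factor f = -0.071·(15.9) = -1.1289
  sulphur-dioxide contribution → 0.3549 μm/a
  chloride contribution → 0.9829 μm/a
  ⇒ r_corr(zinc) = 1.338 μm/a
carbon steel: f(T) = -0.054·(T−10) [T>10 °C] = -0.8586
  sulphur-dioxide contribution → 8.55 μm/a
  chloride contribution → 15.38 μm/a
  total first-year rate 23.93 μm/a
copper: temperature factor f = -0.080·(15.9) = -1.2720
  sulphur-dioxide contribution → 0.2788 μm/a
  chloride contribution → 1.216 μm/a
  total first-year rate 1.494 μm/a
Ordering by μm/a: carbon steel (23.9) > copper (1.49) > zinc (1.34)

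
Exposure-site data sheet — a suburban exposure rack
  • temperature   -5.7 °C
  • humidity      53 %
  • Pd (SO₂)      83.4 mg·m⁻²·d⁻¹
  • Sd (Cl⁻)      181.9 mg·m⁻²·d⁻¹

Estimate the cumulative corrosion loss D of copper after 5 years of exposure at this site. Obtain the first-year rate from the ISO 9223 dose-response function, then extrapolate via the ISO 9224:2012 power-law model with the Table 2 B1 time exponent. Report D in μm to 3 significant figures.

D(5) = 0.777 μm

copper: f(T) = +0.126·(T−10) [T≤10 °C] = -1.9782
  Pd branch = 0.0053·Pd^0.26·e^(0.059·RH+f) = 0.05281 μm/a
  Sd branch = 0.01025·Sd^0.27·e^(0.036·RH+0.049·T) = 0.2129 μm/a
  sum: 0.05281 + 0.2129 → r_corr = 0.2657 μm/a
Power-law: D(5) = r_corr · 5^0.667
  D(5) = 0.2657 × 5^0.667 = 0.2657 × 2.926 = 0.7774 μm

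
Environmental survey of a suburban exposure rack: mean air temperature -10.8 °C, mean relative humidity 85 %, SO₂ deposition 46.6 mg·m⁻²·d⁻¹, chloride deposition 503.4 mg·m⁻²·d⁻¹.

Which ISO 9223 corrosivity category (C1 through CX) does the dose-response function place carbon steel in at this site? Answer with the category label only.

carbon steel: temperature factor f = +0.150·(-20.8) = -3.1200
  SO₂ term: 1.77·46.6^0.52·exp(0.02·85-3.1200) = 3.154
  Cl⁻ term: 0.102·503.4^0.62·exp(0.033·85+0.04·-10.8) = 51.8
  sum: 3.154 + 51.8 → r_corr = 54.96 μm/a
ISO 9223 Table 2 (carbon steel): 50 < 55 ≤ 80 μm/a ⇒ C4

C4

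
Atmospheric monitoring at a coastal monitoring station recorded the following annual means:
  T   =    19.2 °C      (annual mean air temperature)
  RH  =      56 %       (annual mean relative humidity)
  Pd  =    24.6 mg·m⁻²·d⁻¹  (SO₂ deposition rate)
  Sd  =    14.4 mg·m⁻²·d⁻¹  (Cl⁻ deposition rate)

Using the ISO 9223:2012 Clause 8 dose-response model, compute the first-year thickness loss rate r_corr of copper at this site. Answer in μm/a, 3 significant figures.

copper: T>10 °C ⇒ hinge -0.080·(19.2−10) = -0.7360
  Pd branch = 0.0053·Pd^0.26·e^(0.059·RH+f) = 0.1589 μm/a
  Cl⁻ term: 0.01025·14.4^0.27·exp(0.036·56+0.049·19.2) = 0.4051
  r_corr = 0.1589 + 0.4051 = 0.5641 μm/a

r_corr = 0.564 μm/a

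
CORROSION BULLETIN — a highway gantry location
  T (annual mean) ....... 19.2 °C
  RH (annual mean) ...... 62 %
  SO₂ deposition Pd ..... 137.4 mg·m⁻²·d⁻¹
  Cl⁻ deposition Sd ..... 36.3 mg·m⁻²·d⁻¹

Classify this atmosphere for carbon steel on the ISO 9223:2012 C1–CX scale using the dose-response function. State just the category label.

C4

carbon steel: T>10 °C ⇒ hinge -0.054·(19.2−10) = -0.4968
  SO₂ term: 1.77·137.4^0.52·exp(0.02·62-0.4968) = 48.14
  Sd branch = 0.102·Sd^0.62·e^(0.033·RH+0.04·T) = 15.77 μm/a
  sum: 48.14 + 15.77 → r_corr = 63.91 μm/a
ISO 9223 Table 2 (carbon steel): 50 < 63.9 ≤ 80 μm/a ⇒ C4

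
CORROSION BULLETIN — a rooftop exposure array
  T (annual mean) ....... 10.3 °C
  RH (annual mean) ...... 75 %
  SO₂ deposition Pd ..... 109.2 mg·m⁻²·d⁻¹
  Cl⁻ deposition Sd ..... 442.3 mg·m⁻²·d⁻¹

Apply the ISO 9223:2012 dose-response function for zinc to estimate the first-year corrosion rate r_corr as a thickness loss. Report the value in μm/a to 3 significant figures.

r_corr = 5.60 μm/a

zinc: T>10 °C ⇒ hinge -0.071·(10.3−10) = -0.0213
  Pd branch = 0.0129·Pd^0.44·e^(0.046·RH+f) = 3.137 μm/a
  Cl⁻ term: 0.0175·442.3^0.57·exp(0.008·75+0.085·10.3) = 2.465
  sum: 3.137 + 2.465 → r_corr = 5.602 μm/a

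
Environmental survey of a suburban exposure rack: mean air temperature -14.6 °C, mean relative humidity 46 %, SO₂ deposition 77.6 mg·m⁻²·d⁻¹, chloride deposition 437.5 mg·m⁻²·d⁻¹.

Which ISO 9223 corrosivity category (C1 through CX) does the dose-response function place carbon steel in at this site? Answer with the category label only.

carbon steel: T≤10 °C ⇒ hinge +0.150·(-14.6−10) = -3.6900
  SO₂ term: 1.77·77.6^0.52·exp(0.02·46-3.6900) = 1.066
  Sd branch = 0.102·Sd^0.62·e^(0.033·RH+0.04·T) = 11.26 μm/a
  r_corr = 1.066 + 11.26 = 12.33 μm/a
12.3 μm/a falls in (1.3, 25] for carbon steel → category C2

C2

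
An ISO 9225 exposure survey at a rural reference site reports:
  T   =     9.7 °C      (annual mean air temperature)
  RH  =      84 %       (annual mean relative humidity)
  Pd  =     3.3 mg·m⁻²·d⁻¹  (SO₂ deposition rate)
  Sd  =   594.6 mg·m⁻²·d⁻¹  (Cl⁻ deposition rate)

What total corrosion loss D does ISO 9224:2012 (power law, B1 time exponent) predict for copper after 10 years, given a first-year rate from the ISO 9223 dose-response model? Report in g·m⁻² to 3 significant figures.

copper: temperature factor f = +0.126·(-0.3) = -0.0378
  Pd branch = 0.0053·Pd^0.26·e^(0.059·RH+f) = 0.9886 μm/a
  Sd branch = 0.01025·Sd^0.27·e^(0.036·RH+0.049·T) = 1.903 μm/a
  r_corr = 0.9886 + 1.903 = 2.892 μm/a
Long-term exponent b (ISO 9224 Table 2, B1) = 0.667
  D(10) = 2.892 × 10^0.667 = 2.892 × 4.645 = 13.43 μm
  Mass loss = 13.43 μm × 8.96 g/cm³ = 120.4 g·m⁻²

D(10) = 120 g·m⁻²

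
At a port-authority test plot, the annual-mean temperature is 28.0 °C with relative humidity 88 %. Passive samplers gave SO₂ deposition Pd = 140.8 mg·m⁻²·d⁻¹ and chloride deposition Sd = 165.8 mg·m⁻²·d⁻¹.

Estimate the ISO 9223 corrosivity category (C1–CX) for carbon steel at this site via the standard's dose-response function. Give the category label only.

C5

carbon steel: T>10 °C ⇒ hinge -0.054·(28.0−10) = -0.9720
  sulphur-dioxide contribution → 50.99 μm/a
  chloride contribution → 135.6 μm/a
  ⇒ r_corr(carbon steel) = 186.6 μm/a
Category bounds: 80…200 μm/a bracket r_corr ⇒ C5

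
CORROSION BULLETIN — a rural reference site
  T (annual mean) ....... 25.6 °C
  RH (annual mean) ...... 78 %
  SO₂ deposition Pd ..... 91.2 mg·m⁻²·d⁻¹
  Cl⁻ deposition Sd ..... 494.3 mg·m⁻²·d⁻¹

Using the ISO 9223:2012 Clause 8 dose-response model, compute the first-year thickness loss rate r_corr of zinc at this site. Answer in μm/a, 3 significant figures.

r_corr = 11.0 μm/a

zinc: f(T) = -0.071·(T−10) [T>10 °C] = -1.1076
  Pd branch = 0.0129·Pd^0.44·e^(0.046·RH+f) = 1.123 μm/a
  Cl⁻ term: 0.0175·494.3^0.57·exp(0.008·78+0.085·25.6) = 9.877
  sum: 1.123 + 9.877 → r_corr = 11 μm/a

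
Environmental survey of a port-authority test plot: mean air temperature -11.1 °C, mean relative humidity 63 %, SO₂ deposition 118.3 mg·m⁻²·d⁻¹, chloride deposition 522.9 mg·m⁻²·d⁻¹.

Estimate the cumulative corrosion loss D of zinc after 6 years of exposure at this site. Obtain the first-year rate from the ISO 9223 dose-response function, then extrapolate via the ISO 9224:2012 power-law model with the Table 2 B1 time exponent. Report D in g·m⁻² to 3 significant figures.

zinc: T≤10 °C ⇒ hinge +0.038·(-11.1−10) = -0.8018
  Pd branch = 0.0129·Pd^0.44·e^(0.046·RH+f) = 0.8572 μm/a
  Cl⁻ term: 0.0175·522.9^0.57·exp(0.008·63+0.085·-11.1) = 0.3996
  r_corr = 0.8572 + 0.3996 = 1.257 μm/a
ISO 9224: D(t) = r_corr · t^b with b = 0.813 (zinc, B1)
  D(6) = 1.257 × 6^0.813 = 1.257 × 4.292 = 5.394 μm
  Mass loss = 5.394 μm × 7.14 g/cm³ = 38.51 g·m⁻²

D(6) = 38.5 g·m⁻²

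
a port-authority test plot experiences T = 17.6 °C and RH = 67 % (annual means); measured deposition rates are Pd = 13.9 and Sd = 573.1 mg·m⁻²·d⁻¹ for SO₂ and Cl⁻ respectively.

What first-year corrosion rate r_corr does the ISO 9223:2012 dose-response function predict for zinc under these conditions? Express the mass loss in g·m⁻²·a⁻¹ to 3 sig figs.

zinc: f(T) = -0.071·(T−10) [T>10 °C] = -0.5396
  sulphur-dioxide contribution → 0.522 μm/a
  chloride contribution → 4.986 μm/a
  total first-year rate 5.508 μm/a
Convert to mass loss: 5.508 μm/a × 7.14 g/cm³ = 39.32 g·m⁻²·a⁻¹

r_corr = 39.3 g·m⁻²·a⁻¹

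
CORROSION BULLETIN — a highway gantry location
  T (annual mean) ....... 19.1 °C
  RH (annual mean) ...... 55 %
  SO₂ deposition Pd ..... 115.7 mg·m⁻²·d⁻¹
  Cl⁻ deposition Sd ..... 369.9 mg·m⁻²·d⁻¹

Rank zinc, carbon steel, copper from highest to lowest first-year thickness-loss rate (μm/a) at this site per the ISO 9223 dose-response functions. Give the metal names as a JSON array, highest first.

["carbon steel", "zinc", "copper"]

zinc: f(T) = -0.071·(T−10) [T>10 °C] = -0.6461
  Pd branch = 0.0129·Pd^0.44·e^(0.046·RH+f) = 0.6865 μm/a
  Cl⁻ term: 0.0175·369.9^0.57·exp(0.008·55+0.085·19.1) = 4.009
  sum: 0.6865 + 4.009 → r_corr = 4.695 μm/a
carbon steel: f(T) = -0.054·(T−10) [T>10 °C] = -0.4914
  SO₂ term: 1.77·115.7^0.52·exp(0.02·55-0.4914) = 38.48
  Sd branch = 0.102·Sd^0.62·e^(0.033·RH+0.04·T) = 52.58 μm/a
  sum: 38.48 + 52.58 → r_corr = 91.06 μm/a
copper: f(T) = -0.080·(T−10) [T>10 °C] = -0.7280
  SO₂ term: 0.0053·115.7^0.26·exp(0.059·55-0.7280) = 0.2259
  Cl⁻ term: 0.01025·369.9^0.27·exp(0.036·55+0.049·19.1) = 0.9343
  r_corr = 0.2259 + 0.9343 = 1.16 μm/a
Ordering by μm/a: carbon steel (91.1) > zinc (4.7) > copper (1.16)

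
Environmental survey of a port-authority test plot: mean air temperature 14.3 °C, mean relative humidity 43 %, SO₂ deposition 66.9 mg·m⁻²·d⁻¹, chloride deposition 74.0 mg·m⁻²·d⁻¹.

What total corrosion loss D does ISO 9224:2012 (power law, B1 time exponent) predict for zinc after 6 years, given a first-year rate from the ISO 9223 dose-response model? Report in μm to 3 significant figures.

zinc: temperature factor f = -0.071·(4.3) = -0.3053
  SO₂ term: 0.0129·66.9^0.44·exp(0.046·43-0.3053) = 0.4367
  Sd branch = 0.0175·Sd^0.57·e^(0.008·RH+0.085·T) = 0.9678 μm/a
  sum: 0.4367 + 0.9678 → r_corr = 1.405 μm/a
ISO 9224: D(t) = r_corr · t^b with b = 0.813 (zinc, B1)
  D(6) = 1.405 × 6^0.813 = 1.405 × 4.292 = 6.028 μm

D(6) = 6.03 μm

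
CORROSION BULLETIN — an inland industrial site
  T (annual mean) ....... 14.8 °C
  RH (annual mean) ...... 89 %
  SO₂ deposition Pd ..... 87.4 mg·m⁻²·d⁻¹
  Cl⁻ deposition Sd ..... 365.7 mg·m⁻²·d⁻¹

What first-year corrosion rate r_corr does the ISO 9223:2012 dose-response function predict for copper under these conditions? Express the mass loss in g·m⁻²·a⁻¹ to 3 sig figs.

r_corr = 42.7 g·m⁻²·a⁻¹

copper: temperature factor f = -0.080·(4.8) = -0.3840
  sulphur-dioxide contribution → 2.202 μm/a
  chloride contribution → 2.566 μm/a
  ⇒ r_corr(copper) = 4.767 μm/a
Convert to mass loss: 4.767 μm/a × 8.96 g/cm³ = 42.72 g·m⁻²·a⁻¹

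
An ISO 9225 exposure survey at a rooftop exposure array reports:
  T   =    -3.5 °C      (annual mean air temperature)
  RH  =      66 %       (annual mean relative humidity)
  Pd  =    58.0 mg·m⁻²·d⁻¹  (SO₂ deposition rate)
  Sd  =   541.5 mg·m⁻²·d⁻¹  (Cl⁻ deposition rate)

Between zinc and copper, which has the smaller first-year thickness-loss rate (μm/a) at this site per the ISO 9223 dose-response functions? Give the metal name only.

copper

zinc: f(T) = +0.038·(T−10) [T≤10 °C] = -0.5130
  SO₂ term: 0.0129·58.0^0.44·exp(0.046·66-0.5130) = 0.9599
  Cl⁻ term: 0.0175·541.5^0.57·exp(0.008·66+0.085·-3.5) = 0.7967
  sum: 0.9599 + 0.7967 → r_corr = 1.757 μm/a
copper: temperature factor f = +0.126·(-13.5) = -1.7010
  Pd branch = 0.0053·Pd^0.26·e^(0.059·RH+f) = 0.1365 μm/a
  Cl⁻ term: 0.01025·541.5^0.27·exp(0.036·66+0.049·-3.5) = 0.5084
  r_corr = 0.1365 + 0.5084 = 0.6449 μm/a
Ordering by μm/a: zinc (1.76) > copper (0.645)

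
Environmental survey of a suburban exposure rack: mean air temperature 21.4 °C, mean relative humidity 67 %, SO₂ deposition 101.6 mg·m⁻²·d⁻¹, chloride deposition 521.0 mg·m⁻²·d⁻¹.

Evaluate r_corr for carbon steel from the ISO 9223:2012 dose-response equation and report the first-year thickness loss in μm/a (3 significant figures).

carbon steel: f(T) = -0.054·(T−10) [T>10 °C] = -0.6156
  sulphur-dioxide contribution → 40.38 μm/a
  chloride contribution → 105.9 μm/a
  total first-year rate 146.3 μm/a

r_corr = 146 μm/a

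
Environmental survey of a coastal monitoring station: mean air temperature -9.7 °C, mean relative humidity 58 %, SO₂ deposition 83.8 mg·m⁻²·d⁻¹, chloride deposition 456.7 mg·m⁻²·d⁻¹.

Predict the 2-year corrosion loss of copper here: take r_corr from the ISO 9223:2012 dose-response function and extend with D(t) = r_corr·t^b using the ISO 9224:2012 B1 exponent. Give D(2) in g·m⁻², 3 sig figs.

copper: T≤10 °C ⇒ hinge +0.126·(-9.7−10) = -2.4822
  sulphur-dioxide contribution → 0.0429 μm/a
  chloride contribution → 0.2687 μm/a
  ⇒ r_corr(copper) = 0.3116 μm/a
Power-law: D(2) = r_corr · 2^0.667
  D(2) = 0.3116 × 2^0.667 = 0.3116 × 1.588 = 0.4947 μm
  Mass loss = 0.4947 μm × 8.96 g/cm³ = 4.432 g·m⁻²

D(2) = 4.43 g·m⁻²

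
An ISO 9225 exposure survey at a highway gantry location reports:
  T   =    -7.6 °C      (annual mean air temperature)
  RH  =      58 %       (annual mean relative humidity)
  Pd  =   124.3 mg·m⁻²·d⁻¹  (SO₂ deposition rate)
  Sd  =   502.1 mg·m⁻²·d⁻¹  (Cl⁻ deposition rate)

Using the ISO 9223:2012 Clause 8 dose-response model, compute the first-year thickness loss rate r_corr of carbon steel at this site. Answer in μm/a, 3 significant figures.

carbon steel: f(T) = +0.150·(T−10) [T≤10 °C] = -2.6400
  SO₂ term: 1.77·124.3^0.52·exp(0.02·58-2.6400) = 4.947
  Sd branch = 0.102·Sd^0.62·e^(0.033·RH+0.04·T) = 24.12 μm/a
  sum: 4.947 + 24.12 → r_corr = 29.06 μm/a

r_corr = 29.1 μm/a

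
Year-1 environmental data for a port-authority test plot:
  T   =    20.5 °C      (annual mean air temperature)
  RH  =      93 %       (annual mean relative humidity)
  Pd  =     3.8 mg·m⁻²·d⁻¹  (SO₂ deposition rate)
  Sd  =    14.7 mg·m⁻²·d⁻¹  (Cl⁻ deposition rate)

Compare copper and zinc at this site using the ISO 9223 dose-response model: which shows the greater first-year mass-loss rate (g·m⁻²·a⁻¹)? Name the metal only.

copper: T>10 °C ⇒ hinge -0.080·(20.5−10) = -0.8400
  sulphur-dioxide contribution → 0.782 μm/a
  chloride contribution → 1.645 μm/a
  total first-year rate 2.427 μm/a
  mass loss = 2.427 μm/a × 8.96 g/cm³ = 21.75 g·m⁻²·a⁻¹
zinc: temperature factor f = -0.071·(10.5) = -0.7455
  sulphur-dioxide contribution → 0.794 μm/a
  chloride contribution → 0.9734 μm/a
  ⇒ r_corr(zinc) = 1.767 μm/a
  mass loss = 1.767 μm/a × 7.14 g/cm³ = 12.62 g·m⁻²·a⁻¹
Ordering by g·m⁻²·a⁻¹: copper (21.7) > zinc (12.6)

copper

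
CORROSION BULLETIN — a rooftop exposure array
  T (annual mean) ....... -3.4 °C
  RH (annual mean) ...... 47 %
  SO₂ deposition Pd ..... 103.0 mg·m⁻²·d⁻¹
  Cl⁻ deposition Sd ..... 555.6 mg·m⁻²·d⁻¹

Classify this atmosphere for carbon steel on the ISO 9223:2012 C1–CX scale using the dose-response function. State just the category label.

C3

carbon steel: temperature factor f = +0.150·(-13.4) = -2.0100
  sulphur-dioxide contribution → 6.76 μm/a
  chloride contribution → 21.13 μm/a
  total first-year rate 27.89 μm/a
ISO 9223 Table 2 (carbon steel): 25 < 27.9 ≤ 50 μm/a ⇒ C3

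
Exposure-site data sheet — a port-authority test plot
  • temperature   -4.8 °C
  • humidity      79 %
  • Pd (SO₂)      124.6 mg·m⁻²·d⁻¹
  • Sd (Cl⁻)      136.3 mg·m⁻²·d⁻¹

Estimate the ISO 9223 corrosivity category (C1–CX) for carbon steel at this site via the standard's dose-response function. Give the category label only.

C3

carbon steel: temperature factor f = +0.150·(-14.8) = -2.2200
  sulphur-dioxide contribution → 11.47 μm/a
  chloride contribution → 24.03 μm/a
  total first-year rate 35.51 μm/a
ISO 9223 Table 2 (carbon steel): 25 < 35.5 ≤ 50 μm/a ⇒ C3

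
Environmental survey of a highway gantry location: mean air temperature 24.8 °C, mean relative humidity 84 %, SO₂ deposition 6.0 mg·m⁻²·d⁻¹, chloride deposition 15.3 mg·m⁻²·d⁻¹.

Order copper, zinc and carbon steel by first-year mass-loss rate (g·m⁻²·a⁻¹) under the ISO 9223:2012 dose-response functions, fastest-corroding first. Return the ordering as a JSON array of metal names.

copper: temperature factor f = -0.080·(14.8) = -1.1840
  sulphur-dioxide contribution → 0.3671 μm/a
  chloride contribution → 1.485 μm/a
  ⇒ r_corr(copper) = 1.852 μm/a
  mass loss = 1.852 μm/a × 8.96 g/cm³ = 16.59 g·m⁻²·a⁻¹
zinc: T>10 °C ⇒ hinge -0.071·(24.8−10) = -1.0508
  sulphur-dioxide contribution → 0.4729 μm/a
  chloride contribution → 1.336 μm/a
  ⇒ r_corr(zinc) = 1.808 μm/a
  mass loss = 1.808 μm/a × 7.14 g/cm³ = 12.91 g·m⁻²·a⁻¹
carbon steel: T>10 °C ⇒ hinge -0.054·(24.8−10) = -0.7992
  sulphur-dioxide contribution → 10.84 μm/a
  chloride contribution → 23.87 μm/a
  ⇒ r_corr(carbon steel) = 34.71 μm/a
  mass loss = 34.71 μm/a × 7.85 g/cm³ = 272.5 g·m⁻²·a⁻¹
Ordering by g·m⁻²·a⁻¹: carbon steel (272) > copper (16.6) > zinc (12.9)

["carbon steel", "copper", "zinc"]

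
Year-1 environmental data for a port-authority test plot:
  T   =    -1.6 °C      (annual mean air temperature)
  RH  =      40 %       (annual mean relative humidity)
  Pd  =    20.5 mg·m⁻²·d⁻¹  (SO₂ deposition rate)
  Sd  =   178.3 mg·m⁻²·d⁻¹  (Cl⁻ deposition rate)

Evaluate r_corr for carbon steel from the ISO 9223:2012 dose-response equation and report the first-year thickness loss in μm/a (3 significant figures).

carbon steel: f(T) = +0.150·(T−10) [T≤10 °C] = -1.7400
  Pd branch = 1.77·Pd^0.52·e^(0.02·RH+f) = 3.325 μm/a
  Sd branch = 0.102·Sd^0.62·e^(0.033·RH+0.04·T) = 8.908 μm/a
  r_corr = 3.325 + 8.908 = 12.23 μm/a

r_corr = 12.2 μm/a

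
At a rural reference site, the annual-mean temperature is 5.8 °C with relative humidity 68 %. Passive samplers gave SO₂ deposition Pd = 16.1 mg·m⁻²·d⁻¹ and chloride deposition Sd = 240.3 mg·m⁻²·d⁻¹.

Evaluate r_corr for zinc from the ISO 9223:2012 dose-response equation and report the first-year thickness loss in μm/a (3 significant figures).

zinc: temperature factor f = +0.038·(-4.2) = -0.1596
  Pd branch = 0.0129·Pd^0.44·e^(0.046·RH+f) = 0.8526 μm/a
  Cl⁻ term: 0.0175·240.3^0.57·exp(0.008·68+0.085·5.8) = 1.123
  r_corr = 0.8526 + 1.123 = 1.976 μm/a

r_corr = 1.98 μm/a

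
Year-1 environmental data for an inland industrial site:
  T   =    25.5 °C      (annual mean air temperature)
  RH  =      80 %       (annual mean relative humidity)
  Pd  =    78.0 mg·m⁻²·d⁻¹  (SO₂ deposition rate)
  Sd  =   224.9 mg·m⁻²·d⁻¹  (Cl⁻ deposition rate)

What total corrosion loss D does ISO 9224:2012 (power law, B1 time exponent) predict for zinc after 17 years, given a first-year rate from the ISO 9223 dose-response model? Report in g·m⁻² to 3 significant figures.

zinc: T>10 °C ⇒ hinge -0.071·(25.5−10) = -1.1005
  sulphur-dioxide contribution → 1.157 μm/a
  chloride contribution → 6.353 μm/a
  total first-year rate 7.51 μm/a
Power-law: D(17) = r_corr · 17^0.813
  D(17) = 7.51 × 17^0.813 = 7.51 × 10.01 = 75.16 μm
  Mass loss = 75.16 μm × 7.14 g/cm³ = 536.6 g·m⁻²

D(17) = 537 g·m⁻²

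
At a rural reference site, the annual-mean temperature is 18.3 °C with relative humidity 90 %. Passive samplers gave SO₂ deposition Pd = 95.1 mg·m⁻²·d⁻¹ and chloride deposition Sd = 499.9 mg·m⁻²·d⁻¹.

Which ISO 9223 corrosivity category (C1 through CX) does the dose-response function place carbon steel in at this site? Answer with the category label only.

carbon steel: temperature factor f = -0.054·(8.3) = -0.4482
  Pd branch = 1.77·Pd^0.52·e^(0.02·RH+f) = 73.06 μm/a
  Cl⁻ term: 0.102·499.9^0.62·exp(0.033·90+0.04·18.3) = 194.8
  sum: 73.06 + 194.8 → r_corr = 267.9 μm/a
ISO 9223 Table 2 (carbon steel): 200 < 268 ≤ 700 μm/a ⇒ CX

CX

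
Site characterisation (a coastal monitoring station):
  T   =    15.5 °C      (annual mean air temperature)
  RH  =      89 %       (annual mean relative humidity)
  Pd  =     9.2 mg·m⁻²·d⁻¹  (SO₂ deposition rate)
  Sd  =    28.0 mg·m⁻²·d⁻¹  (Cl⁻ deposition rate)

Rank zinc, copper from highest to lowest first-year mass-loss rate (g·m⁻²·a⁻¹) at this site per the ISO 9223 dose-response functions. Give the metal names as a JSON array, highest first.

["copper", "zinc"]

zinc: f(T) = -0.071·(T−10) [T>10 °C] = -0.3905
  SO₂ term: 0.0129·9.2^0.44·exp(0.046·89-0.3905) = 1.39
  Sd branch = 0.0175·Sd^0.57·e^(0.008·RH+0.085·T) = 0.8899 μm/a
  sum: 1.39 + 0.8899 → r_corr = 2.28 μm/a
  mass loss = 2.28 μm/a × 7.14 g/cm³ = 16.28 g·m⁻²·a⁻¹
copper: f(T) = -0.080·(T−10) [T>10 °C] = -0.4400
  SO₂ term: 0.0053·9.2^0.26·exp(0.059·89-0.4400) = 1.159
  Cl⁻ term: 0.01025·28.0^0.27·exp(0.036·89+0.049·15.5) = 1.327
  sum: 1.159 + 1.327 → r_corr = 2.486 μm/a
  mass loss = 2.486 μm/a × 8.96 g/cm³ = 22.28 g·m⁻²·a⁻¹
Ordering by g·m⁻²·a⁻¹: copper (22.3) > zinc (16.3)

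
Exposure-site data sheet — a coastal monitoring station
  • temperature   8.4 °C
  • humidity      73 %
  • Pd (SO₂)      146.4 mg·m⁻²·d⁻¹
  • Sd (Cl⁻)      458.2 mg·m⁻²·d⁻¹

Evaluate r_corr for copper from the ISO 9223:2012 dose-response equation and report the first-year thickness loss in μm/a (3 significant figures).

r_corr = 2.30 μm/a

copper: T≤10 °C ⇒ hinge +0.126·(8.4−10) = -0.2016
  sulphur-dioxide contribution → 1.176 μm/a
  chloride contribution → 1.12 μm/a
  ⇒ r_corr(copper) = 2.296 μm/a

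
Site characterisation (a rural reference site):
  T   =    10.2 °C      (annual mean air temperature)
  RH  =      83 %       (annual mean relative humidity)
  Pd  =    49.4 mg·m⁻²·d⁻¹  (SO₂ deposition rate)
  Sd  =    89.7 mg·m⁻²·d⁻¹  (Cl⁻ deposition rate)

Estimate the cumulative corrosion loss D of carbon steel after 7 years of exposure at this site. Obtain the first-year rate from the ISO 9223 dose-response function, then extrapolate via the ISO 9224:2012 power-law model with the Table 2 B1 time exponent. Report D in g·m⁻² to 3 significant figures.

D(7) = 2.36e+03 g·m⁻²

carbon steel: temperature factor f = -0.054·(0.2) = -0.0108
  SO₂ term: 1.77·49.4^0.52·exp(0.02·83-0.0108) = 69.98
  Sd branch = 0.102·Sd^0.62·e^(0.033·RH+0.04·T) = 38.55 μm/a
  sum: 69.98 + 38.55 → r_corr = 108.5 μm/a
ISO 9224: D(t) = r_corr · t^b with b = 0.523 (carbon steel, B1)
  D(7) = 108.5 × 7^0.523 = 108.5 × 2.767 = 300.3 μm
  Mass loss = 300.3 μm × 7.85 g/cm³ = 2357 g·m⁻²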